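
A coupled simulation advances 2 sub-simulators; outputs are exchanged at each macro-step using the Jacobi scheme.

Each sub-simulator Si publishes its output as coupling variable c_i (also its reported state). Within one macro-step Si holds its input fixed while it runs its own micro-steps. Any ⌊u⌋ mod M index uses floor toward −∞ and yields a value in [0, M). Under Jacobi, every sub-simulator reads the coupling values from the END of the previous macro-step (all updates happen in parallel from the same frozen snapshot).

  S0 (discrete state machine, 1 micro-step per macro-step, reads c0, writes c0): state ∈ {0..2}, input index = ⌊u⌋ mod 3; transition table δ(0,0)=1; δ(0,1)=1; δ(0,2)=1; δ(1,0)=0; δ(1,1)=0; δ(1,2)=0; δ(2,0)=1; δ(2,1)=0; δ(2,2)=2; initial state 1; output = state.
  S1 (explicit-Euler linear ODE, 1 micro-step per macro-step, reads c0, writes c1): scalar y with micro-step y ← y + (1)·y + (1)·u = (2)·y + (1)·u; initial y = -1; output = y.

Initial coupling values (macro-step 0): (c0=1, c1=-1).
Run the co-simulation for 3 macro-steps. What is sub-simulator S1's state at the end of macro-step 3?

S1 state at macro-step 3 = -3

macro 1: S0 reads c0=1 → after 1×micro: 0; S1 reads c0=1 → after 1×micro: -1 ⇒ (c0=0, c1=-1)
macro 2: S0 reads c0=0 → after 1×micro: 1; S1 reads c0=0 → after 1×micro: -2 ⇒ (c0=1, c1=-2)
macro 3: S0 reads c0=1 → after 1×micro: 0; S1 reads c0=1 → after 1×micro: -3 ⇒ (c0=0, c1=-3)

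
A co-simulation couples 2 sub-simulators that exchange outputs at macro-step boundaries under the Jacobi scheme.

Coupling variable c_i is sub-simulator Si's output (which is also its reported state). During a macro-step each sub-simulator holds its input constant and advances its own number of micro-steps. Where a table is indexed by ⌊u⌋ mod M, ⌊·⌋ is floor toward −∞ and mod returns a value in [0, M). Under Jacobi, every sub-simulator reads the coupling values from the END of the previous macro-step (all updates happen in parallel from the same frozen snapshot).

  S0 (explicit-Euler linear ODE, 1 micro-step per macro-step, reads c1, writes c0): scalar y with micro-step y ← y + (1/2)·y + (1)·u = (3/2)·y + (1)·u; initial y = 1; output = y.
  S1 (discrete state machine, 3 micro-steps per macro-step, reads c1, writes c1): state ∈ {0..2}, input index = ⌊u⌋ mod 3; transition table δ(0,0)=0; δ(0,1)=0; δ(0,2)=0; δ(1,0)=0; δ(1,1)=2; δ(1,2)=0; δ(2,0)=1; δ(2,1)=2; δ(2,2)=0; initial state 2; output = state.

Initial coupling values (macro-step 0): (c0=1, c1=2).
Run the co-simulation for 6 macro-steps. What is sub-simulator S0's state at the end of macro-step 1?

S0 state at macro-step 1 = 7/2

macro 1: S0 reads c1=2 → after 1×micro: 7/2; S1 reads c1=2 → after 3×micro: 0 ⇒ (c0=7/2, c1=0)
macro 2: S0 reads c1=0 → after 1×micro: 21/4; S1 reads c1=0 → after 3×micro: 0 ⇒ (c0=21/4, c1=0)
macro 3: S0 reads c1=0 → after 1×micro: 63/8; S1 reads c1=0 → after 3×micro: 0 ⇒ (c0=63/8, c1=0)
macro 4: S0 reads c1=0 → after 1×micro: 189/16; S1 reads c1=0 → after 3×micro: 0 ⇒ (c0=189/16, c1=0)
macro 5: S0 reads c1=0 → after 1×micro: 567/32; S1 reads c1=0 → after 3×micro: 0 ⇒ (c0=567/32, c1=0)
macro 6: S0 reads c1=0 → after 1×micro: 1701/64; S1 reads c1=0 → after 3×micro: 0 ⇒ (c0=1701/64, c1=0)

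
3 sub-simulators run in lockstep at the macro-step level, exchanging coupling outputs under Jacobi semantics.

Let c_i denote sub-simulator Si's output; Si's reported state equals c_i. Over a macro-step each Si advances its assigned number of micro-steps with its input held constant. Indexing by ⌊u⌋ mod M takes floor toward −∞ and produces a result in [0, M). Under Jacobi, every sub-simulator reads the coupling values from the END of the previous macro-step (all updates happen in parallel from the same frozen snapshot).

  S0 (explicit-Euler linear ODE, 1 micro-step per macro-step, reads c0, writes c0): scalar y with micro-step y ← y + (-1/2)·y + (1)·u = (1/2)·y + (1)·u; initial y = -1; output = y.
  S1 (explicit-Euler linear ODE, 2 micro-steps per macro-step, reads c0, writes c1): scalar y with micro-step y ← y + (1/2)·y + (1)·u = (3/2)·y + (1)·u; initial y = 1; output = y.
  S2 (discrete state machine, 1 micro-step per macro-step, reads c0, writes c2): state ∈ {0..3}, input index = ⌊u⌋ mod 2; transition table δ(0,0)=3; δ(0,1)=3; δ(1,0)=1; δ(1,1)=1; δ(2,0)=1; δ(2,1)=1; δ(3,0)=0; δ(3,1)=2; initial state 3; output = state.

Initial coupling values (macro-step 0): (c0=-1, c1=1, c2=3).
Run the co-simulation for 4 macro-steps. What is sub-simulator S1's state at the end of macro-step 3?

macro 1: S0 reads c0=-1 → after 1×micro: -3/2; S1 reads c0=-1 → after 2×micro: -1/4; S2 reads c0=-1 → after 1×micro: 2 ⇒ (c0=-3/2, c1=-1/4, c2=2)
macro 2: S0 reads c0=-3/2 → after 1×micro: -9/4; S1 reads c0=-3/2 → after 2×micro: -69/16; S2 reads c0=-3/2 → after 1×micro: 1 ⇒ (c0=-9/4, c1=-69/16, c2=1)
macro 3: S0 reads c0=-9/4 → after 1×micro: -27/8; S1 reads c0=-9/4 → after 2×micro: -981/64; S2 reads c0=-9/4 → after 1×micro: 1 ⇒ (c0=-27/8, c1=-981/64, c2=1)
macro 4: S0 reads c0=-27/8 → after 1×micro: -81/16; S1 reads c0=-27/8 → after 2×micro: -10989/256; S2 reads c0=-27/8 → after 1×micro: 1 ⇒ (c0=-81/16, c1=-10989/256, c2=1)

S1 state at macro-step 3 = -981/64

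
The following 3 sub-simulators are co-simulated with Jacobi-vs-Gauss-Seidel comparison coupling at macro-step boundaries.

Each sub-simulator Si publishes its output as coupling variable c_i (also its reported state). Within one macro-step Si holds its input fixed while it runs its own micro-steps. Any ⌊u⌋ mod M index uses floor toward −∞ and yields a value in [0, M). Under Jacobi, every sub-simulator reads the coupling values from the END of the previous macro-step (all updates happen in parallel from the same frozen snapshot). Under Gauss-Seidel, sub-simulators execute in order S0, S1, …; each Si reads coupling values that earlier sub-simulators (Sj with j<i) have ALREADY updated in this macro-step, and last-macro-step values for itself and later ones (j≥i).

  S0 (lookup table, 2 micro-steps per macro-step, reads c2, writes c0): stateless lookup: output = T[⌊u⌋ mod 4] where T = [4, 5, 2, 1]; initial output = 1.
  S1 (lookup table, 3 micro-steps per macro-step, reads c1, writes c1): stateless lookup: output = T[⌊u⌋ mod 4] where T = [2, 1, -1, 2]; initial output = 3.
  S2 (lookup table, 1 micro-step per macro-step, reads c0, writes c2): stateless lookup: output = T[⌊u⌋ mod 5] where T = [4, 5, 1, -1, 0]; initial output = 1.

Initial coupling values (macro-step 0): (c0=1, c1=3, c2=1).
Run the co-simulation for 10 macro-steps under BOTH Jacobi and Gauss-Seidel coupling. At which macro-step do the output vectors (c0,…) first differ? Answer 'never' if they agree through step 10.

[Jacobi] macro 1: S0 reads c2=1 → after 2×micro: 5; S1 reads c1=3 → after 3×micro: 2; S2 reads c0=1 → after 1×micro: 5 ⇒ (c0=5, c1=2, c2=5)
[Jacobi] macro 2: S0 reads c2=5 → after 2×micro: 5; S1 reads c1=2 → after 3×micro: -1; S2 reads c0=5 → after 1×micro: 4 ⇒ (c0=5, c1=-1, c2=4)
[Jacobi] macro 3: S0 reads c2=4 → after 2×micro: 4; S1 reads c1=-1 → after 3×micro: 2; S2 reads c0=5 → after 1×micro: 4 ⇒ (c0=4, c1=2, c2=4)
[Jacobi] macro 4: S0 reads c2=4 → after 2×micro: 4; S1 reads c1=2 → after 3×micro: -1; S2 reads c0=4 → after 1×micro: 0 ⇒ (c0=4, c1=-1, c2=0)
[Jacobi] macro 5: S0 reads c2=0 → after 2×micro: 4; S1 reads c1=-1 → after 3×micro: 2; S2 reads c0=4 → after 1×micro: 0 ⇒ (c0=4, c1=2, c2=0)
[Jacobi] macro 6: S0 reads c2=0 → after 2×micro: 4; S1 reads c1=2 → after 3×micro: -1; S2 reads c0=4 → after 1×micro: 0 ⇒ (c0=4, c1=-1, c2=0)
[Jacobi] macro 7: S0 reads c2=0 → after 2×micro: 4; S1 reads c1=-1 → after 3×micro: 2; S2 reads c0=4 → after 1×micro: 0 ⇒ (c0=4, c1=2, c2=0)
[Jacobi] macro 8: S0 reads c2=0 → after 2×micro: 4; S1 reads c1=2 → after 3×micro: -1; S2 reads c0=4 → after 1×micro: 0 ⇒ (c0=4, c1=-1, c2=0)
[Jacobi] macro 9: S0 reads c2=0 → after 2×micro: 4; S1 reads c1=-1 → after 3×micro: 2; S2 reads c0=4 → after 1×micro: 0 ⇒ (c0=4, c1=2, c2=0)
[Jacobi] macro 10: S0 reads c2=0 → after 2×micro: 4; S1 reads c1=2 → after 3×micro: -1; S2 reads c0=4 → after 1×micro: 0 ⇒ (c0=4, c1=-1, c2=0)
[Gauss-Seidel] macro 1: S0 reads c2=1 → after 2×micro: 5; S1 reads c1=3 → after 3×micro: 2; S2 reads c0=5 → after 1×micro: 4 ⇒ (c0=5, c1=2, c2=4)
[Gauss-Seidel] macro 2: S0 reads c2=4 → after 2×micro: 4; S1 reads c1=2 → after 3×micro: -1; S2 reads c0=4 → after 1×micro: 0 ⇒ (c0=4, c1=-1, c2=0)
[Gauss-Seidel] macro 3: S0 reads c2=0 → after 2×micro: 4; S1 reads c1=-1 → after 3×micro: 2; S2 reads c0=4 → after 1×micro: 0 ⇒ (c0=4, c1=2, c2=0)
[Gauss-Seidel] macro 4: S0 reads c2=0 → after 2×micro: 4; S1 reads c1=2 → after 3×micro: -1; S2 reads c0=4 → after 1×micro: 0 ⇒ (c0=4, c1=-1, c2=0)
[Gauss-Seidel] macro 5: S0 reads c2=0 → after 2×micro: 4; S1 reads c1=-1 → after 3×micro: 2; S2 reads c0=4 → after 1×micro: 0 ⇒ (c0=4, c1=2, c2=0)
[Gauss-Seidel] macro 6: S0 reads c2=0 → after 2×micro: 4; S1 reads c1=2 → after 3×micro: -1; S2 reads c0=4 → after 1×micro: 0 ⇒ (c0=4, c1=-1, c2=0)
[Gauss-Seidel] macro 7: S0 reads c2=0 → after 2×micro: 4; S1 reads c1=-1 → after 3×micro: 2; S2 reads c0=4 → after 1×micro: 0 ⇒ (c0=4, c1=2, c2=0)
[Gauss-Seidel] macro 8: S0 reads c2=0 → after 2×micro: 4; S1 reads c1=2 → after 3×micro: -1; S2 reads c0=4 → after 1×micro: 0 ⇒ (c0=4, c1=-1, c2=0)
[Gauss-Seidel] macro 9: S0 reads c2=0 → after 2×micro: 4; S1 reads c1=-1 → after 3×micro: 2; S2 reads c0=4 → after 1×micro: 0 ⇒ (c0=4, c1=2, c2=0)
[Gauss-Seidel] macro 10: S0 reads c2=0 → after 2×micro: 4; S1 reads c1=2 → after 3×micro: -1; S2 reads c0=4 → after 1×micro: 0 ⇒ (c0=4, c1=-1, c2=0)

first divergence at macro-step: 1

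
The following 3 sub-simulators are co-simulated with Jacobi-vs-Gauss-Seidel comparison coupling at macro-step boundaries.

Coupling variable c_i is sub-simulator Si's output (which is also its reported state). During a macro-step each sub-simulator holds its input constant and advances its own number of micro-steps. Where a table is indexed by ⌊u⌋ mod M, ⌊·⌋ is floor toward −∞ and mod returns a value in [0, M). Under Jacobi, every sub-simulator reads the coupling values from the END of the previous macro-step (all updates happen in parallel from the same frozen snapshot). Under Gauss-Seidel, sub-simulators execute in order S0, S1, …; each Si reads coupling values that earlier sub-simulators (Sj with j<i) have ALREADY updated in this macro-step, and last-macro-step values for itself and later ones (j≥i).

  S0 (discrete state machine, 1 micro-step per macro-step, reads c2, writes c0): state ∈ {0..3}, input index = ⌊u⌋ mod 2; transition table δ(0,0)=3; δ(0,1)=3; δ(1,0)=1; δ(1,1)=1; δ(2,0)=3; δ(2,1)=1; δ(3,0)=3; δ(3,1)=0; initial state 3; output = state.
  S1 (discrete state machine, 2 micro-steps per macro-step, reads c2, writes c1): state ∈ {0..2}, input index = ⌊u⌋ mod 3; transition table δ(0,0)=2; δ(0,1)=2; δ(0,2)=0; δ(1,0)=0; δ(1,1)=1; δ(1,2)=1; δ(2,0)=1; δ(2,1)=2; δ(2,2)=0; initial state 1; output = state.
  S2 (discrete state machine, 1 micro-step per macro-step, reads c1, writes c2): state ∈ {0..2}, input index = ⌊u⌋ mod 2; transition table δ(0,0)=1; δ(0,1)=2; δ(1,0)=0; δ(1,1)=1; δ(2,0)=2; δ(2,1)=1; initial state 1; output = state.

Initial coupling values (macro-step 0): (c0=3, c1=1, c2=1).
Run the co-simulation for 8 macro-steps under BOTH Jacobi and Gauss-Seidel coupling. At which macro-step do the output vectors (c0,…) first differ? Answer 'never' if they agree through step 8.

first divergence at macro-step: never

[Jacobi] macro 1: S0 reads c2=1 → after 1×micro: 0; S1 reads c2=1 → after 2×micro: 1; S2 reads c1=1 → after 1×micro: 1 ⇒ (c0=0, c1=1, c2=1)
[Jacobi] macro 2: S0 reads c2=1 → after 1×micro: 3; S1 reads c2=1 → after 2×micro: 1; S2 reads c1=1 → after 1×micro: 1 ⇒ (c0=3, c1=1, c2=1)
[Jacobi] macro 3: S0 reads c2=1 → after 1×micro: 0; S1 reads c2=1 → after 2×micro: 1; S2 reads c1=1 → after 1×micro: 1 ⇒ (c0=0, c1=1, c2=1)
[Jacobi] macro 4: S0 reads c2=1 → after 1×micro: 3; S1 reads c2=1 → after 2×micro: 1; S2 reads c1=1 → after 1×micro: 1 ⇒ (c0=3, c1=1, c2=1)
[Jacobi] macro 5: S0 reads c2=1 → after 1×micro: 0; S1 reads c2=1 → after 2×micro: 1; S2 reads c1=1 → after 1×micro: 1 ⇒ (c0=0, c1=1, c2=1)
[Jacobi] macro 6: S0 reads c2=1 → after 1×micro: 3; S1 reads c2=1 → after 2×micro: 1; S2 reads c1=1 → after 1×micro: 1 ⇒ (c0=3, c1=1, c2=1)
[Jacobi] macro 7: S0 reads c2=1 → after 1×micro: 0; S1 reads c2=1 → after 2×micro: 1; S2 reads c1=1 → after 1×micro: 1 ⇒ (c0=0, c1=1, c2=1)
[Jacobi] macro 8: S0 reads c2=1 → after 1×micro: 3; S1 reads c2=1 → after 2×micro: 1; S2 reads c1=1 → after 1×micro: 1 ⇒ (c0=3, c1=1, c2=1)
[Gauss-Seidel] macro 1: S0 reads c2=1 → after 1×micro: 0; S1 reads c2=1 → after 2×micro: 1; S2 reads c1=1 → after 1×micro: 1 ⇒ (c0=0, c1=1, c2=1)
[Gauss-Seidel] macro 2: S0 reads c2=1 → after 1×micro: 3; S1 reads c2=1 → after 2×micro: 1; S2 reads c1=1 → after 1×micro: 1 ⇒ (c0=3, c1=1, c2=1)
[Gauss-Seidel] macro 3: S0 reads c2=1 → after 1×micro: 0; S1 reads c2=1 → after 2×micro: 1; S2 reads c1=1 → after 1×micro: 1 ⇒ (c0=0, c1=1, c2=1)
[Gauss-Seidel] macro 4: S0 reads c2=1 → after 1×micro: 3; S1 reads c2=1 → after 2×micro: 1; S2 reads c1=1 → after 1×micro: 1 ⇒ (c0=3, c1=1, c2=1)
[Gauss-Seidel] macro 5: S0 reads c2=1 → after 1×micro: 0; S1 reads c2=1 → after 2×micro: 1; S2 reads c1=1 → after 1×micro: 1 ⇒ (c0=0, c1=1, c2=1)
[Gauss-Seidel] macro 6: S0 reads c2=1 → after 1×micro: 3; S1 reads c2=1 → after 2×micro: 1; S2 reads c1=1 → after 1×micro: 1 ⇒ (c0=3, c1=1, c2=1)
[Gauss-Seidel] macro 7: S0 reads c2=1 → after 1×micro: 0; S1 reads c2=1 → after 2×micro: 1; S2 reads c1=1 → after 1×micro: 1 ⇒ (c0=0, c1=1, c2=1)
[Gauss-Seidel] macro 8: S0 reads c2=1 → after 1×micro: 3; S1 reads c2=1 → after 2×micro: 1; S2 reads c1=1 → after 1×micro: 1 ⇒ (c0=3, c1=1, c2=1)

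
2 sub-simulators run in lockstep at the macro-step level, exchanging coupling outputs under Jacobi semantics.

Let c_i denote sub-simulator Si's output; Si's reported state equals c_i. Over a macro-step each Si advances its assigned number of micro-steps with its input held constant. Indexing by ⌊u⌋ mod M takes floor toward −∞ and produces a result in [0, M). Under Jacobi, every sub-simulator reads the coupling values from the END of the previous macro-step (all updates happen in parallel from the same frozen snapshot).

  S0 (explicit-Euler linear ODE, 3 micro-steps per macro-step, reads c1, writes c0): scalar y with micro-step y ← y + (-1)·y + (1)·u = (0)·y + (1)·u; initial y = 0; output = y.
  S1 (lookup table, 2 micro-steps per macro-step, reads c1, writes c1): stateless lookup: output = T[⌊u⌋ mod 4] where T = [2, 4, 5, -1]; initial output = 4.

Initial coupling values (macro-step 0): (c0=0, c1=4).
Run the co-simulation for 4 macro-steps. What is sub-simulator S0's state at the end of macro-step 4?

macro 1: S0 reads c1=4 → after 3×micro: 4; S1 reads c1=4 → after 2×micro: 2 ⇒ (c0=4, c1=2)
macro 2: S0 reads c1=2 → after 3×micro: 2; S1 reads c1=2 → after 2×micro: 5 ⇒ (c0=2, c1=5)
macro 3: S0 reads c1=5 → after 3×micro: 5; S1 reads c1=5 → after 2×micro: 4 ⇒ (c0=5, c1=4)
macro 4: S0 reads c1=4 → after 3×micro: 4; S1 reads c1=4 → after 2×micro: 2 ⇒ (c0=4, c1=2)

S0 state at macro-step 4 = 4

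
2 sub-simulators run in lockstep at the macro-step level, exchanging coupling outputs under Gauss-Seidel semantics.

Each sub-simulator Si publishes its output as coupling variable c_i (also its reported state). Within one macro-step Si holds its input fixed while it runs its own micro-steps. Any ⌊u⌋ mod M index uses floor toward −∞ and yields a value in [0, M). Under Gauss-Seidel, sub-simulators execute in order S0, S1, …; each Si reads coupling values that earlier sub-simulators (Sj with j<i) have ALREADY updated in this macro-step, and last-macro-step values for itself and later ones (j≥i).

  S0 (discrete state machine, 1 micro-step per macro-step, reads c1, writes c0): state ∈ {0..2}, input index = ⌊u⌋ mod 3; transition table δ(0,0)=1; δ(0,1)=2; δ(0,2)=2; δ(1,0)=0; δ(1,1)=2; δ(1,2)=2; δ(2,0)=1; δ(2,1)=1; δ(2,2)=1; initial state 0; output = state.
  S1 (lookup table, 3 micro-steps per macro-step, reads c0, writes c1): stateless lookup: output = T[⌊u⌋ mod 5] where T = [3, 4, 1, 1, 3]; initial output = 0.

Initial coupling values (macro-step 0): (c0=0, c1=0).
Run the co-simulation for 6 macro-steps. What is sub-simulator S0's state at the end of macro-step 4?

macro 1: S0 reads c1=0 → after 1×micro: 1; S1 reads c0=1 → after 3×micro: 4 ⇒ (c0=1, c1=4)
macro 2: S0 reads c1=4 → after 1×micro: 2; S1 reads c0=2 → after 3×micro: 1 ⇒ (c0=2, c1=1)
macro 3: S0 reads c1=1 → after 1×micro: 1; S1 reads c0=1 → after 3×micro: 4 ⇒ (c0=1, c1=4)
macro 4: S0 reads c1=4 → after 1×micro: 2; S1 reads c0=2 → after 3×micro: 1 ⇒ (c0=2, c1=1)
macro 5: S0 reads c1=1 → after 1×micro: 1; S1 reads c0=1 → after 3×micro: 4 ⇒ (c0=1, c1=4)
macro 6: S0 reads c1=4 → after 1×micro: 2; S1 reads c0=2 → after 3×micro: 1 ⇒ (c0=2, c1=1)

S0 state at macro-step 4 = 2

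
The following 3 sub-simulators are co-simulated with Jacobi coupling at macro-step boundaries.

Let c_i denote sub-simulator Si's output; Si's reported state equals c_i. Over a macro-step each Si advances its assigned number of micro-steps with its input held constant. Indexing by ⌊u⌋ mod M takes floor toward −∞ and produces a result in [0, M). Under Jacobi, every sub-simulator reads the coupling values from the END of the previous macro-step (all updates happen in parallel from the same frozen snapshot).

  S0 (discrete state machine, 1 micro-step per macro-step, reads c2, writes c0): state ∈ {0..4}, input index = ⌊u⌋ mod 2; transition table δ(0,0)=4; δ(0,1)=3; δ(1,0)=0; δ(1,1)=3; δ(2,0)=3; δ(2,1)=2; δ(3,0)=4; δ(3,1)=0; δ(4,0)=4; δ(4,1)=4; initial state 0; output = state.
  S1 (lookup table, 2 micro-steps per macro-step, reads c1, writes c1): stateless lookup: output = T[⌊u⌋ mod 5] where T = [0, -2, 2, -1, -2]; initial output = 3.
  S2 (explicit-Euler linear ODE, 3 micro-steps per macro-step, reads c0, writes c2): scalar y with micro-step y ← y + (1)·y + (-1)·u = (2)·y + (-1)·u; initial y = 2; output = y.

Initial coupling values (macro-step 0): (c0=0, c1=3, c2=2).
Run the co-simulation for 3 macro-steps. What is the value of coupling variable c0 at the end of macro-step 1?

c0 at macro-step 1 = 4

macro 1: S0 reads c2=2 → after 1×micro: 4; S1 reads c1=3 → after 2×micro: -1; S2 reads c0=0 → after 3×micro: 16 ⇒ (c0=4, c1=-1, c2=16)
macro 2: S0 reads c2=16 → after 1×micro: 4; S1 reads c1=-1 → after 2×micro: -2; S2 reads c0=4 → after 3×micro: 100 ⇒ (c0=4, c1=-2, c2=100)
macro 3: S0 reads c2=100 → after 1×micro: 4; S1 reads c1=-2 → after 2×micro: -1; S2 reads c0=4 → after 3×micro: 772 ⇒ (c0=4, c1=-1, c2=772)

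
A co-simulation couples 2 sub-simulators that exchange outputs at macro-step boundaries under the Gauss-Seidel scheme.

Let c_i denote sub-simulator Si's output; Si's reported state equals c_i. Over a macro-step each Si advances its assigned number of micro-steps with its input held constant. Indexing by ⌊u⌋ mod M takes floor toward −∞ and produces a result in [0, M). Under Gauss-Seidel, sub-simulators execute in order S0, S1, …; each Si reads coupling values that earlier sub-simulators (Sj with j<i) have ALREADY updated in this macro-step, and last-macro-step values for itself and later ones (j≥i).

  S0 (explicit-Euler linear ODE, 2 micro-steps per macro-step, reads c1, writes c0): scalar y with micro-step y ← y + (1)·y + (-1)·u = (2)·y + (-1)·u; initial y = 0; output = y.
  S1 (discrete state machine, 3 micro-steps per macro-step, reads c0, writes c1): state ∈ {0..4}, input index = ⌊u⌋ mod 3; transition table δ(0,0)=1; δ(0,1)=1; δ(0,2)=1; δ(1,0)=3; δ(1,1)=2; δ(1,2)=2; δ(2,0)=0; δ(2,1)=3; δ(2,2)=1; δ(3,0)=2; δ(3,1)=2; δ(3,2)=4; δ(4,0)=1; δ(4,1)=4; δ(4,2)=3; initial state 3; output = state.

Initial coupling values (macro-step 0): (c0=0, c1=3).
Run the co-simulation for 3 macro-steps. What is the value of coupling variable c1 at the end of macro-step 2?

c1 at macro-step 2 = 0

macro 1: S0 reads c1=3 → after 2×micro: -9; S1 reads c0=-9 → after 3×micro: 1 ⇒ (c0=-9, c1=1)
macro 2: S0 reads c1=1 → after 2×micro: -39; S1 reads c0=-39 → after 3×micro: 0 ⇒ (c0=-39, c1=0)
macro 3: S0 reads c1=0 → after 2×micro: -156; S1 reads c0=-156 → after 3×micro: 2 ⇒ (c0=-156, c1=2)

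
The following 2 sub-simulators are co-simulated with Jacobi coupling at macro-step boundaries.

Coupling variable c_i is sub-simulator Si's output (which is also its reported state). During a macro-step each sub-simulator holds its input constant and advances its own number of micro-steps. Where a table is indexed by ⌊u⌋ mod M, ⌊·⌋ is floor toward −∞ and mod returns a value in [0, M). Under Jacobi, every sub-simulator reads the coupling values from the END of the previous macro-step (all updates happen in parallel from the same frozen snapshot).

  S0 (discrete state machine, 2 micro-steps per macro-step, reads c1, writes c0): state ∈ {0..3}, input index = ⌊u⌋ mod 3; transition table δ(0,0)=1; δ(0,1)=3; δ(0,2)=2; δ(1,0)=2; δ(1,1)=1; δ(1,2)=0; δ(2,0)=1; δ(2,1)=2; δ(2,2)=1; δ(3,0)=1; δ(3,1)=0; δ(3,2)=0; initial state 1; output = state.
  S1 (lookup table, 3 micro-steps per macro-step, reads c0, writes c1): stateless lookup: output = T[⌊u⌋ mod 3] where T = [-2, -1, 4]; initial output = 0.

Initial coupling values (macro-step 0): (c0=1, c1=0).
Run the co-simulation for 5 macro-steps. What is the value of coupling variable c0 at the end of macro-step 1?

macro 1: S0 reads c1=0 → after 2×micro: 1; S1 reads c0=1 → after 3×micro: -1 ⇒ (c0=1, c1=-1)
macro 2: S0 reads c1=-1 → after 2×micro: 2; S1 reads c0=1 → after 3×micro: -1 ⇒ (c0=2, c1=-1)
macro 3: S0 reads c1=-1 → after 2×micro: 0; S1 reads c0=2 → after 3×micro: 4 ⇒ (c0=0, c1=4)
macro 4: S0 reads c1=4 → after 2×micro: 0; S1 reads c0=0 → after 3×micro: -2 ⇒ (c0=0, c1=-2)
macro 5: S0 reads c1=-2 → after 2×micro: 0; S1 reads c0=0 → after 3×micro: -2 ⇒ (c0=0, c1=-2)

c0 at macro-step 1 = 1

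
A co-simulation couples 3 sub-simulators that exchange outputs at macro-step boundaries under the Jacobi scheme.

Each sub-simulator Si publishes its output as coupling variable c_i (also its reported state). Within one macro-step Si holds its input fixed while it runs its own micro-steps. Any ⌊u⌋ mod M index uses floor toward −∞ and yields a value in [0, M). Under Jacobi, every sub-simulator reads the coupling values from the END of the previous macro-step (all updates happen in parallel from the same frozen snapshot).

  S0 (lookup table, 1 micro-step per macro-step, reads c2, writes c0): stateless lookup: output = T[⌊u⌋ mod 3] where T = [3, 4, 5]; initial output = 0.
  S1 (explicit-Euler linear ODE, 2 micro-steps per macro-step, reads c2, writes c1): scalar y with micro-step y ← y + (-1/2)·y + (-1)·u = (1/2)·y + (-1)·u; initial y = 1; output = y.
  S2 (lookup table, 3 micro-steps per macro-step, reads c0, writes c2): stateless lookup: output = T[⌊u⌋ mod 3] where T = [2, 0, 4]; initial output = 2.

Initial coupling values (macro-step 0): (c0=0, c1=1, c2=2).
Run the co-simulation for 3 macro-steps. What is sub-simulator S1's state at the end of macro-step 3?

S1 state at macro-step 3 = -443/64

macro 1: S0 reads c2=2 → after 1×micro: 5; S1 reads c2=2 → after 2×micro: -11/4; S2 reads c0=0 → after 3×micro: 2 ⇒ (c0=5, c1=-11/4, c2=2)
macro 2: S0 reads c2=2 → after 1×micro: 5; S1 reads c2=2 → after 2×micro: -59/16; S2 reads c0=5 → after 3×micro: 4 ⇒ (c0=5, c1=-59/16, c2=4)
macro 3: S0 reads c2=4 → after 1×micro: 4; S1 reads c2=4 → after 2×micro: -443/64; S2 reads c0=5 → after 3×micro: 4 ⇒ (c0=4, c1=-443/64, c2=4)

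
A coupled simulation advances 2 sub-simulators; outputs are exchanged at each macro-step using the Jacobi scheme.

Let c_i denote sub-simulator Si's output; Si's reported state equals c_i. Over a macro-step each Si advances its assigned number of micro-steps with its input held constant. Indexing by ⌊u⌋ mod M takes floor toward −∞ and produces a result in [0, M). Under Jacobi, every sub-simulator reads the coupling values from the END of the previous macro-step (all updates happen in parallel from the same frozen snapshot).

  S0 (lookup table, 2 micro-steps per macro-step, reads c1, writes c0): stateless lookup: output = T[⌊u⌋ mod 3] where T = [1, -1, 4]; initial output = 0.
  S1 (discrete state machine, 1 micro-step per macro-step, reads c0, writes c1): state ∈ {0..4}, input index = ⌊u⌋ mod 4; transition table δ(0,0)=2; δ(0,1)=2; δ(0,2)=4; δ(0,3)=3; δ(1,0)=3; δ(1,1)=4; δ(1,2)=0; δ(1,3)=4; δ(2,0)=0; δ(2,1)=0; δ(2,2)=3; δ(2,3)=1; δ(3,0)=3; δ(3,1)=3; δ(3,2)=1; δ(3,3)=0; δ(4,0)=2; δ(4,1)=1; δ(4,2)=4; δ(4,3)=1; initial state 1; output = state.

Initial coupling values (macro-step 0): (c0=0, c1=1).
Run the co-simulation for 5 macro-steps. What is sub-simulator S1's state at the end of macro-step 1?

S1 state at macro-step 1 = 3

macro 1: S0 reads c1=1 → after 2×micro: -1; S1 reads c0=0 → after 1×micro: 3 ⇒ (c0=-1, c1=3)
macro 2: S0 reads c1=3 → after 2×micro: 1; S1 reads c0=-1 → after 1×micro: 0 ⇒ (c0=1, c1=0)
macro 3: S0 reads c1=0 → after 2×micro: 1; S1 reads c0=1 → after 1×micro: 2 ⇒ (c0=1, c1=2)
macro 4: S0 reads c1=2 → after 2×micro: 4; S1 reads c0=1 → after 1×micro: 0 ⇒ (c0=4, c1=0)
macro 5: S0 reads c1=0 → after 2×micro: 1; S1 reads c0=4 → after 1×micro: 2 ⇒ (c0=1, c1=2)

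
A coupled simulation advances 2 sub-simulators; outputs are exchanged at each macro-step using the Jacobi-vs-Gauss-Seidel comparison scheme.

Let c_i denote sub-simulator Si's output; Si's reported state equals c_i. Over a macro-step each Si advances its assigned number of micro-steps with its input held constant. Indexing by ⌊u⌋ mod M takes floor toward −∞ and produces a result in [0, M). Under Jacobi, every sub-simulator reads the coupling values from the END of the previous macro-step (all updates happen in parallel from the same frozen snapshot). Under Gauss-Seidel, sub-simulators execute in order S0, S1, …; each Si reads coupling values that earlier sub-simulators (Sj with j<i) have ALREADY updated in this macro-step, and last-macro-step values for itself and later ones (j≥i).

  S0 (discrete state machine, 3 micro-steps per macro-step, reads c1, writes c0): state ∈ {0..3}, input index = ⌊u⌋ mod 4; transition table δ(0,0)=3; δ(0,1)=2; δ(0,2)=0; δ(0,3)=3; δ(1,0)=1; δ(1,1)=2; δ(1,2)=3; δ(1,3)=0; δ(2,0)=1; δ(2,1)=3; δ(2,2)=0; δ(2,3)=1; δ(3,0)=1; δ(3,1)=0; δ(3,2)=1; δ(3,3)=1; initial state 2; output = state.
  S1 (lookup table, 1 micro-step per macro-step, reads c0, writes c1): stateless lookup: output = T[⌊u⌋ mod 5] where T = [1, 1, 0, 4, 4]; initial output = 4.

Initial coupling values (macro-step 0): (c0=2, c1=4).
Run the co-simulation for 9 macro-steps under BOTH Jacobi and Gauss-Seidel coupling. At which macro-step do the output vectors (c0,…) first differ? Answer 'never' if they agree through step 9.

[Jacobi] macro 1: S0 reads c1=4 → after 3×micro: 1; S1 reads c0=2 → after 1×micro: 0 ⇒ (c0=1, c1=0)
[Jacobi] macro 2: S0 reads c1=0 → after 3×micro: 1; S1 reads c0=1 → after 1×micro: 1 ⇒ (c0=1, c1=1)
[Jacobi] macro 3: S0 reads c1=1 → after 3×micro: 0; S1 reads c0=1 → after 1×micro: 1 ⇒ (c0=0, c1=1)
[Jacobi] macro 4: S0 reads c1=1 → after 3×micro: 0; S1 reads c0=0 → after 1×micro: 1 ⇒ (c0=0, c1=1)
[Jacobi] macro 5: S0 reads c1=1 → after 3×micro: 0; S1 reads c0=0 → after 1×micro: 1 ⇒ (c0=0, c1=1)
[Jacobi] macro 6: S0 reads c1=1 → after 3×micro: 0; S1 reads c0=0 → after 1×micro: 1 ⇒ (c0=0, c1=1)
[Jacobi] macro 7: S0 reads c1=1 → after 3×micro: 0; S1 reads c0=0 → after 1×micro: 1 ⇒ (c0=0, c1=1)
[Jacobi] macro 8: S0 reads c1=1 → after 3×micro: 0; S1 reads c0=0 → after 1×micro: 1 ⇒ (c0=0, c1=1)
[Jacobi] macro 9: S0 reads c1=1 → after 3×micro: 0; S1 reads c0=0 → after 1×micro: 1 ⇒ (c0=0, c1=1)
[Gauss-Seidel] macro 1: S0 reads c1=4 → after 3×micro: 1; S1 reads c0=1 → after 1×micro: 1 ⇒ (c0=1, c1=1)
[Gauss-Seidel] macro 2: S0 reads c1=1 → after 3×micro: 0; S1 reads c0=0 → after 1×micro: 1 ⇒ (c0=0, c1=1)
[Gauss-Seidel] macro 3: S0 reads c1=1 → after 3×micro: 0; S1 reads c0=0 → after 1×micro: 1 ⇒ (c0=0, c1=1)
[Gauss-Seidel] macro 4: S0 reads c1=1 → after 3×micro: 0; S1 reads c0=0 → after 1×micro: 1 ⇒ (c0=0, c1=1)
[Gauss-Seidel] macro 5: S0 reads c1=1 → after 3×micro: 0; S1 reads c0=0 → after 1×micro: 1 ⇒ (c0=0, c1=1)
[Gauss-Seidel] macro 6: S0 reads c1=1 → after 3×micro: 0; S1 reads c0=0 → after 1×micro: 1 ⇒ (c0=0, c1=1)
[Gauss-Seidel] macro 7: S0 reads c1=1 → after 3×micro: 0; S1 reads c0=0 → after 1×micro: 1 ⇒ (c0=0, c1=1)
[Gauss-Seidel] macro 8: S0 reads c1=1 → after 3×micro: 0; S1 reads c0=0 → after 1×micro: 1 ⇒ (c0=0, c1=1)
[Gauss-Seidel] macro 9: S0 reads c1=1 → after 3×micro: 0; S1 reads c0=0 → after 1×micro: 1 ⇒ (c0=0, c1=1)

first divergence at macro-step: 1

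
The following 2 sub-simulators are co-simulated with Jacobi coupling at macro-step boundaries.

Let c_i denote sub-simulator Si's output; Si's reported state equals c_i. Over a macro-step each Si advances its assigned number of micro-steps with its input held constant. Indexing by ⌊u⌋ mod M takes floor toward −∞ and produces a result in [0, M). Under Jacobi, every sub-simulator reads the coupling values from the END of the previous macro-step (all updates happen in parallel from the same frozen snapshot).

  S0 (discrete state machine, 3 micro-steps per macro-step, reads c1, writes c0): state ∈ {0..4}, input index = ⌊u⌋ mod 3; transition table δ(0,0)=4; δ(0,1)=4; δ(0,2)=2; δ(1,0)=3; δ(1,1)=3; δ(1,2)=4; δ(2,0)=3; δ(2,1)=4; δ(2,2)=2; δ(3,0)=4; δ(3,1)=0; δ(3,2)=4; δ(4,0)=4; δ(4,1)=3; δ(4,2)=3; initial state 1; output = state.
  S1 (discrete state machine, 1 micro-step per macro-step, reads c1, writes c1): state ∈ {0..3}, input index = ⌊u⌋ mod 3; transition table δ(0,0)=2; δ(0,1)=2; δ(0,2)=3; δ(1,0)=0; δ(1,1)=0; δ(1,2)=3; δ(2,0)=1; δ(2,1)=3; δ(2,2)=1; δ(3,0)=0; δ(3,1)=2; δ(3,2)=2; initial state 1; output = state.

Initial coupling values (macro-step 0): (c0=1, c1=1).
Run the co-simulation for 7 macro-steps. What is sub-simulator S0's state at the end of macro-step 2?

macro 1: S0 reads c1=1 → after 3×micro: 4; S1 reads c1=1 → after 1×micro: 0 ⇒ (c0=4, c1=0)
macro 2: S0 reads c1=0 → after 3×micro: 4; S1 reads c1=0 → after 1×micro: 2 ⇒ (c0=4, c1=2)
macro 3: S0 reads c1=2 → after 3×micro: 3; S1 reads c1=2 → after 1×micro: 1 ⇒ (c0=3, c1=1)
macro 4: S0 reads c1=1 → after 3×micro: 3; S1 reads c1=1 → after 1×micro: 0 ⇒ (c0=3, c1=0)
macro 5: S0 reads c1=0 → after 3×micro: 4; S1 reads c1=0 → after 1×micro: 2 ⇒ (c0=4, c1=2)
macro 6: S0 reads c1=2 → after 3×micro: 3; S1 reads c1=2 → after 1×micro: 1 ⇒ (c0=3, c1=1)
macro 7: S0 reads c1=1 → after 3×micro: 3; S1 reads c1=1 → after 1×micro: 0 ⇒ (c0=3, c1=0)

S0 state at macro-step 2 = 4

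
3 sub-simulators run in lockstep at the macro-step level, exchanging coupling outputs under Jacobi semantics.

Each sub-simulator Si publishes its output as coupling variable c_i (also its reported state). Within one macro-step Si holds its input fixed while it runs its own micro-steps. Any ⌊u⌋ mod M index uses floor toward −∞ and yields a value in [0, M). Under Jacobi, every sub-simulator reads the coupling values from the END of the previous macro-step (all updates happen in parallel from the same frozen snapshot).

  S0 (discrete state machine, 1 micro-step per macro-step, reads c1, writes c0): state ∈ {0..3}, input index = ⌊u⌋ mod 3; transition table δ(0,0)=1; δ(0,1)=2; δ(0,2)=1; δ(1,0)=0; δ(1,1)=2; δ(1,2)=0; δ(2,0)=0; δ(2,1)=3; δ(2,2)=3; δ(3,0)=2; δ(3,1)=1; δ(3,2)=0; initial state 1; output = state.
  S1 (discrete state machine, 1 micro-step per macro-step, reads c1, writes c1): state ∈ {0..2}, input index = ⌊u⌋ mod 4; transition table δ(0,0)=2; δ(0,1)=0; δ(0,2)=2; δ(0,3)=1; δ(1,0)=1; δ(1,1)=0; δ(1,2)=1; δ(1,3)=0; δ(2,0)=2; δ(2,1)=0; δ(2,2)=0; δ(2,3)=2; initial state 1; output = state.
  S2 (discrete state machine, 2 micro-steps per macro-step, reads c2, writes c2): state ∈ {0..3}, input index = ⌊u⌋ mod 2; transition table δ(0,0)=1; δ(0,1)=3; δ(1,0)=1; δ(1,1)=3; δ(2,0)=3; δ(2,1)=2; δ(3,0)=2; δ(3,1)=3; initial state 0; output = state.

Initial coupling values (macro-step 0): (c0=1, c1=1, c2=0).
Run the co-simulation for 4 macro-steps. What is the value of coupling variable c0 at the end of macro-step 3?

macro 1: S0 reads c1=1 → after 1×micro: 2; S1 reads c1=1 → after 1×micro: 0; S2 reads c2=0 → after 2×micro: 1 ⇒ (c0=2, c1=0, c2=1)
macro 2: S0 reads c1=0 → after 1×micro: 0; S1 reads c1=0 → after 1×micro: 2; S2 reads c2=1 → after 2×micro: 3 ⇒ (c0=0, c1=2, c2=3)
macro 3: S0 reads c1=2 → after 1×micro: 1; S1 reads c1=2 → after 1×micro: 0; S2 reads c2=3 → after 2×micro: 3 ⇒ (c0=1, c1=0, c2=3)
macro 4: S0 reads c1=0 → after 1×micro: 0; S1 reads c1=0 → after 1×micro: 2; S2 reads c2=3 → after 2×micro: 3 ⇒ (c0=0, c1=2, c2=3)

c0 at macro-step 3 = 1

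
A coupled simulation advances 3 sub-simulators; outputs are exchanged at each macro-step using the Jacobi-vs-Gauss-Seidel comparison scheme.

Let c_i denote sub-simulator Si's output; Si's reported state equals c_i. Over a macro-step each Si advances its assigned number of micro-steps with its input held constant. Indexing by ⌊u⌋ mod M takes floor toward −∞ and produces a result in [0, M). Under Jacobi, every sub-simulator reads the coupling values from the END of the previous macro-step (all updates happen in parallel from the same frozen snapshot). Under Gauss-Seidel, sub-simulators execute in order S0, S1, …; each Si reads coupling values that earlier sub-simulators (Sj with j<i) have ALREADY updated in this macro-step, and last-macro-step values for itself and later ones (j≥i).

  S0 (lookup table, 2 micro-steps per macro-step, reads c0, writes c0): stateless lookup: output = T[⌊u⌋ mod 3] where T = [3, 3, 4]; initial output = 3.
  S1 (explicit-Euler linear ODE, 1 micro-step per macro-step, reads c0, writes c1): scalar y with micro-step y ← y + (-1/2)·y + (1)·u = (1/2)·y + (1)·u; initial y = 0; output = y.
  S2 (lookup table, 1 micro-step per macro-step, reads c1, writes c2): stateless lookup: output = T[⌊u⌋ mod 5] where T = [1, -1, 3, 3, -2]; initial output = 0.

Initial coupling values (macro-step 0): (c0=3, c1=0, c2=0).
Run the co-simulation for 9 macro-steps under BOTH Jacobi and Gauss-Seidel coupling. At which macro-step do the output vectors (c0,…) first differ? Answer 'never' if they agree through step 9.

first divergence at macro-step: 1

[Jacobi] macro 1: S0 reads c0=3 → after 2×micro: 3; S1 reads c0=3 → after 1×micro: 3; S2 reads c1=0 → after 1×micro: 1 ⇒ (c0=3, c1=3, c2=1)
[Jacobi] macro 2: S0 reads c0=3 → after 2×micro: 3; S1 reads c0=3 → after 1×micro: 9/2; S2 reads c1=3 → after 1×micro: 3 ⇒ (c0=3, c1=9/2, c2=3)
[Jacobi] macro 3: S0 reads c0=3 → after 2×micro: 3; S1 reads c0=3 → after 1×micro: 21/4; S2 reads c1=9/2 → after 1×micro: -2 ⇒ (c0=3, c1=21/4, c2=-2)
[Jacobi] macro 4: S0 reads c0=3 → after 2×micro: 3; S1 reads c0=3 → after 1×micro: 45/8; S2 reads c1=21/4 → after 1×micro: 1 ⇒ (c0=3, c1=45/8, c2=1)
[Jacobi] macro 5: S0 reads c0=3 → after 2×micro: 3; S1 reads c0=3 → after 1×micro: 93/16; S2 reads c1=45/8 → after 1×micro: 1 ⇒ (c0=3, c1=93/16, c2=1)
[Jacobi] macro 6: S0 reads c0=3 → after 2×micro: 3; S1 reads c0=3 → after 1×micro: 189/32; S2 reads c1=93/16 → after 1×micro: 1 ⇒ (c0=3, c1=189/32, c2=1)
[Jacobi] macro 7: S0 reads c0=3 → after 2×micro: 3; S1 reads c0=3 → after 1×micro: 381/64; S2 reads c1=189/32 → after 1×micro: 1 ⇒ (c0=3, c1=381/64, c2=1)
[Jacobi] macro 8: S0 reads c0=3 → after 2×micro: 3; S1 reads c0=3 → after 1×micro: 765/128; S2 reads c1=381/64 → after 1×micro: 1 ⇒ (c0=3, c1=765/128, c2=1)
[Jacobi] macro 9: S0 reads c0=3 → after 2×micro: 3; S1 reads c0=3 → after 1×micro: 1533/256; S2 reads c1=765/128 → after 1×micro: 1 ⇒ (c0=3, c1=1533/256, c2=1)
[Gauss-Seidel] macro 1: S0 reads c0=3 → after 2×micro: 3; S1 reads c0=3 → after 1×micro: 3; S2 reads c1=3 → after 1×micro: 3 ⇒ (c0=3, c1=3, c2=3)
[Gauss-Seidel] macro 2: S0 reads c0=3 → after 2×micro: 3; S1 reads c0=3 → after 1×micro: 9/2; S2 reads c1=9/2 → after 1×micro: -2 ⇒ (c0=3, c1=9/2, c2=-2)
[Gauss-Seidel] macro 3: S0 reads c0=3 → after 2×micro: 3; S1 reads c0=3 → after 1×micro: 21/4; S2 reads c1=21/4 → after 1×micro: 1 ⇒ (c0=3, c1=21/4, c2=1)
[Gauss-Seidel] macro 4: S0 reads c0=3 → after 2×micro: 3; S1 reads c0=3 → after 1×micro: 45/8; S2 reads c1=45/8 → after 1×micro: 1 ⇒ (c0=3, c1=45/8, c2=1)
[Gauss-Seidel] macro 5: S0 reads c0=3 → after 2×micro: 3; S1 reads c0=3 → after 1×micro: 93/16; S2 reads c1=93/16 → after 1×micro: 1 ⇒ (c0=3, c1=93/16, c2=1)
[Gauss-Seidel] macro 6: S0 reads c0=3 → after 2×micro: 3; S1 reads c0=3 → after 1×micro: 189/32; S2 reads c1=189/32 → after 1×micro: 1 ⇒ (c0=3, c1=189/32, c2=1)
[Gauss-Seidel] macro 7: S0 reads c0=3 → after 2×micro: 3; S1 reads c0=3 → after 1×micro: 381/64; S2 reads c1=381/64 → after 1×micro: 1 ⇒ (c0=3, c1=381/64, c2=1)
[Gauss-Seidel] macro 8: S0 reads c0=3 → after 2×micro: 3; S1 reads c0=3 → after 1×micro: 765/128; S2 reads c1=765/128 → after 1×micro: 1 ⇒ (c0=3, c1=765/128, c2=1)
[Gauss-Seidel] macro 9: S0 reads c0=3 → after 2×micro: 3; S1 reads c0=3 → after 1×micro: 1533/256; S2 reads c1=1533/256 → after 1×micro: 1 ⇒ (c0=3, c1=1533/256, c2=1)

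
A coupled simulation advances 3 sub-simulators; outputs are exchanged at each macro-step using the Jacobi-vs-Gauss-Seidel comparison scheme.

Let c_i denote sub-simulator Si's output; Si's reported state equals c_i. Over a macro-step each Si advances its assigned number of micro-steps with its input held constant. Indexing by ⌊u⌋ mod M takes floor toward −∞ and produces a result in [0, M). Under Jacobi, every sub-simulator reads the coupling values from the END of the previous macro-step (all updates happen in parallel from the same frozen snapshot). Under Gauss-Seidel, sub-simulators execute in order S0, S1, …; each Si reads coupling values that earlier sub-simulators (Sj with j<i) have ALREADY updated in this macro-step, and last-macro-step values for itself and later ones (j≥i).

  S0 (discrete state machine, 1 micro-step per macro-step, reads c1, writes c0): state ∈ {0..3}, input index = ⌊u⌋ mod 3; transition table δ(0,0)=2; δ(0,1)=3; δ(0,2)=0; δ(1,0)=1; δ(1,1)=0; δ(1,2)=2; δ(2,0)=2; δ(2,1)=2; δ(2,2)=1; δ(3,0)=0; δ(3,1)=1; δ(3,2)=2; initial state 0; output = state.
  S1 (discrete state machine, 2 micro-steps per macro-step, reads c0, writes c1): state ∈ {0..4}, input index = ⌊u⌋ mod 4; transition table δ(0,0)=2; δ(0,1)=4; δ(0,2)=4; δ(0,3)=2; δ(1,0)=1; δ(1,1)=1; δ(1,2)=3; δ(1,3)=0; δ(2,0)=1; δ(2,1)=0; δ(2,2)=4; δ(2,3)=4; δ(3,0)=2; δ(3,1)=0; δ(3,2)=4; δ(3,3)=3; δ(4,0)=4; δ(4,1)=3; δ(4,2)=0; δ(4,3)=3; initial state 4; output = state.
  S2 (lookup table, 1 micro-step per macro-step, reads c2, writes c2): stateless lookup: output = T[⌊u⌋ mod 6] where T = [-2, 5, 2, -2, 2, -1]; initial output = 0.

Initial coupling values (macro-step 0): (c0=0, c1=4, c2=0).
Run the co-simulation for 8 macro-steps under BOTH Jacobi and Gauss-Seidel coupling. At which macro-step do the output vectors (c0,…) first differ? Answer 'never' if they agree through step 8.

first divergence at macro-step: 1

[Jacobi] macro 1: S0 reads c1=4 → after 1×micro: 3; S1 reads c0=0 → after 2×micro: 4; S2 reads c2=0 → after 1×micro: -2 ⇒ (c0=3, c1=4, c2=-2)
[Jacobi] macro 2: S0 reads c1=4 → after 1×micro: 1; S1 reads c0=3 → after 2×micro: 3; S2 reads c2=-2 → after 1×micro: 2 ⇒ (c0=1, c1=3, c2=2)
[Jacobi] macro 3: S0 reads c1=3 → after 1×micro: 1; S1 reads c0=1 → after 2×micro: 4; S2 reads c2=2 → after 1×micro: 2 ⇒ (c0=1, c1=4, c2=2)
[Jacobi] macro 4: S0 reads c1=4 → after 1×micro: 0; S1 reads c0=1 → after 2×micro: 0; S2 reads c2=2 → after 1×micro: 2 ⇒ (c0=0, c1=0, c2=2)
[Jacobi] macro 5: S0 reads c1=0 → after 1×micro: 2; S1 reads c0=0 → after 2×micro: 1; S2 reads c2=2 → after 1×micro: 2 ⇒ (c0=2, c1=1, c2=2)
[Jacobi] macro 6: S0 reads c1=1 → after 1×micro: 2; S1 reads c0=2 → after 2×micro: 4; S2 reads c2=2 → after 1×micro: 2 ⇒ (c0=2, c1=4, c2=2)
[Jacobi] macro 7: S0 reads c1=4 → after 1×micro: 2; S1 reads c0=2 → after 2×micro: 4; S2 reads c2=2 → after 1×micro: 2 ⇒ (c0=2, c1=4, c2=2)
[Jacobi] macro 8: S0 reads c1=4 → after 1×micro: 2; S1 reads c0=2 → after 2×micro: 4; S2 reads c2=2 → after 1×micro: 2 ⇒ (c0=2, c1=4, c2=2)
[Gauss-Seidel] macro 1: S0 reads c1=4 → after 1×micro: 3; S1 reads c0=3 → after 2×micro: 3; S2 reads c2=0 → after 1×micro: -2 ⇒ (c0=3, c1=3, c2=-2)
[Gauss-Seidel] macro 2: S0 reads c1=3 → after 1×micro: 0; S1 reads c0=0 → after 2×micro: 1; S2 reads c2=-2 → after 1×micro: 2 ⇒ (c0=0, c1=1, c2=2)
[Gauss-Seidel] macro 3: S0 reads c1=1 → after 1×micro: 3; S1 reads c0=3 → after 2×micro: 2; S2 reads c2=2 → after 1×micro: 2 ⇒ (c0=3, c1=2, c2=2)
[Gauss-Seidel] macro 4: S0 reads c1=2 → after 1×micro: 2; S1 reads c0=2 → after 2×micro: 0; S2 reads c2=2 → after 1×micro: 2 ⇒ (c0=2, c1=0, c2=2)
[Gauss-Seidel] macro 5: S0 reads c1=0 → after 1×micro: 2; S1 reads c0=2 → after 2×micro: 0; S2 reads c2=2 → after 1×micro: 2 ⇒ (c0=2, c1=0, c2=2)
[Gauss-Seidel] macro 6: S0 reads c1=0 → after 1×micro: 2; S1 reads c0=2 → after 2×micro: 0; S2 reads c2=2 → after 1×micro: 2 ⇒ (c0=2, c1=0, c2=2)
[Gauss-Seidel] macro 7: S0 reads c1=0 → after 1×micro: 2; S1 reads c0=2 → after 2×micro: 0; S2 reads c2=2 → after 1×micro: 2 ⇒ (c0=2, c1=0, c2=2)
[Gauss-Seidel] macro 8: S0 reads c1=0 → after 1×micro: 2; S1 reads c0=2 → after 2×micro: 0; S2 reads c2=2 → after 1×micro: 2 ⇒ (c0=2, c1=0, c2=2)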